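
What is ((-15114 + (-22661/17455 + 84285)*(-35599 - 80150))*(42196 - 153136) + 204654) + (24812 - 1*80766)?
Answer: 3778326919526454628/3491 ≈ 1.0823e+15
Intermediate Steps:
((-15114 + (-22661/17455 + 84285)*(-35599 - 80150))*(42196 - 153136) + 204654) + (24812 - 1*80766) = ((-15114 + (-22661*1/17455 + 84285)*(-115749))*(-110940) + 204654) + (24812 - 80766) = ((-15114 + (-22661/17455 + 84285)*(-115749))*(-110940) + 204654) - 55954 = ((-15114 + (1471172014/17455)*(-115749))*(-110940) + 204654) - 55954 = ((-15114 - 170286689448486/17455)*(-110940) + 204654) - 55954 = (-170286953263356/17455*(-110940) + 204654) - 55954 = (3778326919007342928/3491 + 204654) - 55954 = 3778326919721790042/3491 - 55954 = 3778326919526454628/3491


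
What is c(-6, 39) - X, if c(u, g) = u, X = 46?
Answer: -52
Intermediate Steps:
c(-6, 39) - X = -6 - 1*46 = -6 - 46 = -52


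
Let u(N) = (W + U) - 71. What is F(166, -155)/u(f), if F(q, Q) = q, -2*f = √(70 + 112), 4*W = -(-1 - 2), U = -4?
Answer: -664/297 ≈ -2.2357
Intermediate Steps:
W = ¾ (W = (-(-1 - 2))/4 = (-1*(-3))/4 = (¼)*3 = ¾ ≈ 0.75000)
f = -√182/2 (f = -√(70 + 112)/2 = -√182/2 ≈ -6.7454)
u(N) = -297/4 (u(N) = (¾ - 4) - 71 = -13/4 - 71 = -297/4)
F(166, -155)/u(f) = 166/(-297/4) = 166*(-4/297) = -664/297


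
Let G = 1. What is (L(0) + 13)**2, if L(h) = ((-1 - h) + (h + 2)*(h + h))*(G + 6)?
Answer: 36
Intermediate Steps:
L(h) = -7 - 7*h + 14*h*(2 + h) (L(h) = ((-1 - h) + (h + 2)*(h + h))*(1 + 6) = ((-1 - h) + (2 + h)*(2*h))*7 = ((-1 - h) + 2*h*(2 + h))*7 = (-1 - h + 2*h*(2 + h))*7 = -7 - 7*h + 14*h*(2 + h))
(L(0) + 13)**2 = ((-7 + 14*0**2 + 21*0) + 13)**2 = ((-7 + 14*0 + 0) + 13)**2 = ((-7 + 0 + 0) + 13)**2 = (-7 + 13)**2 = 6**2 = 36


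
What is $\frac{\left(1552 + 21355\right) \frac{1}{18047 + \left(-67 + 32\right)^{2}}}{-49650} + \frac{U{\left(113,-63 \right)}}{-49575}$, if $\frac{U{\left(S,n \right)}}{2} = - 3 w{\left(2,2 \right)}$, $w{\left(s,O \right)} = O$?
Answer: $\frac{137955241}{632481022800} \approx 0.00021812$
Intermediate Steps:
$U{\left(S,n \right)} = -12$ ($U{\left(S,n \right)} = 2 \left(\left(-3\right) 2\right) = 2 \left(-6\right) = -12$)
$\frac{\left(1552 + 21355\right) \frac{1}{18047 + \left(-67 + 32\right)^{2}}}{-49650} + \frac{U{\left(113,-63 \right)}}{-49575} = \frac{\left(1552 + 21355\right) \frac{1}{18047 + \left(-67 + 32\right)^{2}}}{-49650} - \frac{12}{-49575} = \frac{22907}{18047 + \left(-35\right)^{2}} \left(- \frac{1}{49650}\right) - - \frac{4}{16525} = \frac{22907}{18047 + 1225} \left(- \frac{1}{49650}\right) + \frac{4}{16525} = \frac{22907}{19272} \left(- \frac{1}{49650}\right) + \frac{4}{16525} = - \frac{22907}{956854800} + \frac{4}{16525} = \frac{137955241}{632481022800}$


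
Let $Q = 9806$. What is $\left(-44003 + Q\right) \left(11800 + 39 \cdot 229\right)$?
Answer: $-708938007$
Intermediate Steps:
$\left(-44003 + Q\right) \left(11800 + 39 \cdot 229\right) = \left(-44003 + 9806\right) \left(11800 + 39 \cdot 229\right) = - 34197 \left(11800 + 8931\right) = \left(-34197\right) 20731 = -708938007$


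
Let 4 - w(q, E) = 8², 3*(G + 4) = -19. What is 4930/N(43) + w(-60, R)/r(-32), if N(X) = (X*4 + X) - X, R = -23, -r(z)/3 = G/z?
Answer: 241535/2666 ≈ 90.598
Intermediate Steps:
G = -31/3 (G = -4 + (⅓)*(-19) = -4 - 19/3 = -31/3 ≈ -10.333)
r(z) = 31/z (r(z) = -(-31)/z = 31/z)
w(q, E) = -60 (w(q, E) = 4 - 1*8² = 4 - 1*64 = 4 - 64 = -60)
N(X) = 4*X (N(X) = (4*X + X) - X = 5*X - X = 4*X)
4930/N(43) + w(-60, R)/r(-32) = 4930/((4*43)) - 60/(31/(-32)) = 4930/172 - 60/(31*(-1/32)) = 4930*(1/172) - 60/(-31/32) = 2465/86 - 60*(-32/31) = 2465/86 + 1920/31 = 241535/2666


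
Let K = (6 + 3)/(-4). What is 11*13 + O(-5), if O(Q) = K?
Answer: 563/4 ≈ 140.75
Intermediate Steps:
K = -9/4 (K = 9*(-¼) = -9/4 ≈ -2.2500)
O(Q) = -9/4
11*13 + O(-5) = 11*13 - 9/4 = 143 - 9/4 = 563/4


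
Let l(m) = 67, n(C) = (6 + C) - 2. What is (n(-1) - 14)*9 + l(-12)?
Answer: -32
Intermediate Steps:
n(C) = 4 + C
(n(-1) - 14)*9 + l(-12) = ((4 - 1) - 14)*9 + 67 = (3 - 14)*9 + 67 = -11*9 + 67 = -99 + 67 = -32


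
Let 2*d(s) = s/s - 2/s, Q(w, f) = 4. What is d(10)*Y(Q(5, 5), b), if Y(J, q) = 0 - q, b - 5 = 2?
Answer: -14/5 ≈ -2.8000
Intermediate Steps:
b = 7 (b = 5 + 2 = 7)
d(s) = 1/2 - 1/s (d(s) = (s/s - 2/s)/2 = (1 - 2/s)/2 = 1/2 - 1/s)
Y(J, q) = -q
d(10)*Y(Q(5, 5), b) = ((1/2)*(-2 + 10)/10)*(-1*7) = ((1/2)*(1/10)*8)*(-7) = (2/5)*(-7) = -14/5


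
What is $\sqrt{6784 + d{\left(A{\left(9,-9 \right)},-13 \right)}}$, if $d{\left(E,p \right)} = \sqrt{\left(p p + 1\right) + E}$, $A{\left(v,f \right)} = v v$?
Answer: $\sqrt{6784 + \sqrt{251}} \approx 82.461$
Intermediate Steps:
$A{\left(v,f \right)} = v^{2}$
$d{\left(E,p \right)} = \sqrt{1 + E + p^{2}}$ ($d{\left(E,p \right)} = \sqrt{\left(p^{2} + 1\right) + E} = \sqrt{\left(1 + p^{2}\right) + E} = \sqrt{1 + E + p^{2}}$)
$\sqrt{6784 + d{\left(A{\left(9,-9 \right)},-13 \right)}} = \sqrt{6784 + \sqrt{1 + 9^{2} + \left(-13\right)^{2}}} = \sqrt{6784 + \sqrt{1 + 81 + 169}} = \sqrt{6784 + \sqrt{251}}$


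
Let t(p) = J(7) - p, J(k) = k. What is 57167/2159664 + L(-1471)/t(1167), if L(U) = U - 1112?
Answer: 705590729/313151280 ≈ 2.2532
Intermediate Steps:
L(U) = -1112 + U
t(p) = 7 - p
57167/2159664 + L(-1471)/t(1167) = 57167/2159664 + (-1112 - 1471)/(7 - 1*1167) = 57167*(1/2159664) - 2583/(7 - 1167) = 57167/2159664 - 2583/(-1160) = 57167/2159664 - 2583*(-1/1160) = 57167/2159664 + 2583/1160 = 705590729/313151280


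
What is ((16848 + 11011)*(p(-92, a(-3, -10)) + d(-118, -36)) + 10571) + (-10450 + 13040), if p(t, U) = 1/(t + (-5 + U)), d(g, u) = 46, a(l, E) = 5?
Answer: 119082241/92 ≈ 1.2944e+6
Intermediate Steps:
p(t, U) = 1/(-5 + U + t)
((16848 + 11011)*(p(-92, a(-3, -10)) + d(-118, -36)) + 10571) + (-10450 + 13040) = ((16848 + 11011)*(1/(-5 + 5 - 92) + 46) + 10571) + (-10450 + 13040) = (27859*(1/(-92) + 46) + 10571) + 2590 = (27859*(-1/92 + 46) + 10571) + 2590 = (27859*(4231/92) + 10571) + 2590 = (117871429/92 + 10571) + 2590 = 118843961/92 + 2590 = 119082241/92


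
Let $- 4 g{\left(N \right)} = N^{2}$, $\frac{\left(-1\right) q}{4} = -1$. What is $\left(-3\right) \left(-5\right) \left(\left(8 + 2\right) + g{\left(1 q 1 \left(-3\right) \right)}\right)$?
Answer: $-390$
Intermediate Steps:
$q = 4$ ($q = \left(-4\right) \left(-1\right) = 4$)
$g{\left(N \right)} = - \frac{N^{2}}{4}$
$\left(-3\right) \left(-5\right) \left(\left(8 + 2\right) + g{\left(1 q 1 \left(-3\right) \right)}\right) = \left(-3\right) \left(-5\right) \left(\left(8 + 2\right) - \frac{\left(1 \cdot 4 \cdot 1 \left(-3\right)\right)^{2}}{4}\right) = 15 \left(10 - \frac{\left(4 \left(-3\right)\right)^{2}}{4}\right) = 15 \left(10 - \frac{\left(-12\right)^{2}}{4}\right) = 15 \left(10 - 36\right) = 15 \left(-26\right) = -390$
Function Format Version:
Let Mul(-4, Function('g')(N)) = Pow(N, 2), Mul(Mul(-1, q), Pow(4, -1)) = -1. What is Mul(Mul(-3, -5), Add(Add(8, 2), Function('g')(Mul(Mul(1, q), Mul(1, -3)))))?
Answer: -390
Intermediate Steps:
q = 4 (q = Mul(-4, -1) = 4)
Function('g')(N) = Mul(Rational(-1, 4), Pow(N, 2))
Mul(Mul(-3, -5), Add(Add(8, 2), Function('g')(Mul(Mul(1, q), Mul(1, -3))))) = Mul(Mul(-3, -5), Add(Add(8, 2), Mul(Rational(-1, 4), Pow(Mul(Mul(1, 4), Mul(1, -3)), 2)))) = Mul(15, Add(10, Mul(Rational(-1, 4), Pow(Mul(4, -3), 2)))) = Mul(15, Add(10, Mul(Rational(-1, 4), Pow(-12, 2)))) = Mul(15, Add(10, Mul(Rational(-1, 4), 144))) = Mul(15, Add(10, -36)) = Mul(15, -26) = -390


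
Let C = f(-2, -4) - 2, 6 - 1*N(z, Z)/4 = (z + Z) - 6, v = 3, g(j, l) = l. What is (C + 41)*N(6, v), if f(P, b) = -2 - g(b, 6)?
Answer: 372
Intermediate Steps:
f(P, b) = -8 (f(P, b) = -2 - 1*6 = -2 - 6 = -8)
N(z, Z) = 48 - 4*Z - 4*z (N(z, Z) = 24 - 4*((z + Z) - 6) = 24 - 4*((Z + z) - 6) = 24 - 4*(-6 + Z + z) = 24 + (24 - 4*Z - 4*z) = 48 - 4*Z - 4*z)
C = -10 (C = -8 - 2 = -10)
(C + 41)*N(6, v) = (-10 + 41)*(48 - 4*3 - 4*6) = 31*(48 - 12 - 24) = 31*12 = 372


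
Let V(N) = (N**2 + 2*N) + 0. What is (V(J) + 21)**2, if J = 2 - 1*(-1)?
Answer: 1296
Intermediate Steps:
J = 3 (J = 2 + 1 = 3)
V(N) = N**2 + 2*N
(V(J) + 21)**2 = (3*(2 + 3) + 21)**2 = (3*5 + 21)**2 = (15 + 21)**2 = 36**2 = 1296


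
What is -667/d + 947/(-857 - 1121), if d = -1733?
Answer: -321825/3427874 ≈ -0.093885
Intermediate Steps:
-667/d + 947/(-857 - 1121) = -667/(-1733) + 947/(-857 - 1121) = -667*(-1/1733) + 947/(-1978) = 667/1733 + 947*(-1/1978) = 667/1733 - 947/1978 = -321825/3427874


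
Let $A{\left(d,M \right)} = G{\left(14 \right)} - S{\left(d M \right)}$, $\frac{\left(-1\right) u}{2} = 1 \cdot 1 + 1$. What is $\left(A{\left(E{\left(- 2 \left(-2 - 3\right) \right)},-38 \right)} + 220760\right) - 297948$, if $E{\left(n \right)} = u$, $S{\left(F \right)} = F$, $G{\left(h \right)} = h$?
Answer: $-77326$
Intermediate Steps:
$u = -4$ ($u = - 2 \left(1 \cdot 1 + 1\right) = - 2 \left(1 + 1\right) = \left(-2\right) 2 = -4$)
$E{\left(n \right)} = -4$
$A{\left(d,M \right)} = 14 - M d$ ($A{\left(d,M \right)} = 14 - d M = 14 - M d$)
$\left(A{\left(E{\left(- 2 \left(-2 - 3\right) \right)},-38 \right)} + 220760\right) - 297948 = \left(\left(14 - \left(-38\right) \left(-4\right)\right) + 220760\right) - 297948 = \left(\left(14 - 152\right) + 220760\right) - 297948 = \left(-138 + 220760\right) - 297948 = 220622 - 297948 = -77326$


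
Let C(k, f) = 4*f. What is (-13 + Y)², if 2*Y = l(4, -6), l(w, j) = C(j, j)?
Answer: 625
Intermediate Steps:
l(w, j) = 4*j
Y = -12 (Y = (4*(-6))/2 = (½)*(-24) = -12)
(-13 + Y)² = (-13 - 12)² = (-25)² = 625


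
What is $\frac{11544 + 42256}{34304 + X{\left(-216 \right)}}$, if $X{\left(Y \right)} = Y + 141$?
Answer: $\frac{53800}{34229} \approx 1.5718$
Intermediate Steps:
$X{\left(Y \right)} = 141 + Y$
$\frac{11544 + 42256}{34304 + X{\left(-216 \right)}} = \frac{11544 + 42256}{34304 + \left(141 - 216\right)} = \frac{53800}{34304 - 75} = \frac{53800}{34229}$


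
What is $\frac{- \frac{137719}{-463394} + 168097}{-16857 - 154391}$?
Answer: $- \frac{11127896991}{11336470816} \approx -0.9816$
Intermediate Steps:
$\frac{- \frac{137719}{-463394} + 168097}{-16857 - 154391} = \frac{\left(-137719\right) \left(- \frac{1}{463394}\right) + 168097}{-171248} = \left(\frac{137719}{463394} + 168097\right) \left(- \frac{1}{171248}\right) = \frac{77895278937}{463394} \left(- \frac{1}{171248}\right) = - \frac{11127896991}{11336470816}$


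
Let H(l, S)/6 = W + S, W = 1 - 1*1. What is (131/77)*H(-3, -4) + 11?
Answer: -2297/77 ≈ -29.831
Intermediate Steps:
W = 0 (W = 1 - 1 = 0)
H(l, S) = 6*S (H(l, S) = 6*(0 + S) = 6*S)
(131/77)*H(-3, -4) + 11 = (131/77)*(6*(-4)) + 11 = (131*(1/77))*(-24) + 11 = (131/77)*(-24) + 11 = -3144/77 + 11 = -2297/77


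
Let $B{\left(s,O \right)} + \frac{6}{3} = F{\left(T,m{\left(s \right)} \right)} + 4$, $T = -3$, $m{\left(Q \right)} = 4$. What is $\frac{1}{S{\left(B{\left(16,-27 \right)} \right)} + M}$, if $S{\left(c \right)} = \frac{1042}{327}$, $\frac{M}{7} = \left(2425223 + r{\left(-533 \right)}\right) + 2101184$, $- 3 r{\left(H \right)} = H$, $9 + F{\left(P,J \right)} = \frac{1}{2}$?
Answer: $\frac{109}{3453784448} \approx 3.156 \cdot 10^{-8}$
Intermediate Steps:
$F{\left(P,J \right)} = - \frac{17}{2}$ ($F{\left(P,J \right)} = -9 + \frac{1}{2} = - \frac{17}{2}$)
$r{\left(H \right)} = - \frac{H}{3}$
$B{\left(s,O \right)} = - \frac{13}{2}$ ($B{\left(s,O \right)} = -2 + \left(- \frac{17}{2} + 4\right) = -2 - \frac{9}{2} = - \frac{13}{2}$)
$M = \frac{95058278}{3}$ ($M = 7 \left(\left(2425223 - - \frac{533}{3}\right) + 2101184\right) = 7 \left(\left(2425223 + \frac{533}{3}\right) + 2101184\right) = 7 \left(\frac{7276202}{3} + 2101184\right) = 7 \cdot \frac{13579754}{3} = \frac{95058278}{3} \approx 3.1686 \cdot 10^{7}$)
$S{\left(c \right)} = \frac{1042}{327}$ ($S{\left(c \right)} = 1042 \cdot \frac{1}{327} = \frac{1042}{327}$)
$\frac{1}{S{\left(B{\left(16,-27 \right)} \right)} + M} = \frac{1}{\frac{1042}{327} + \frac{95058278}{3}} = \frac{1}{\frac{3453784448}{109}} = \frac{109}{3453784448}$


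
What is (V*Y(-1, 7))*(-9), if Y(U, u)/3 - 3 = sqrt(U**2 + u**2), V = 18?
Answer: -1458 - 2430*sqrt(2) ≈ -4894.5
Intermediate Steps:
Y(U, u) = 9 + 3*sqrt(U**2 + u**2)
(V*Y(-1, 7))*(-9) = (18*(9 + 3*sqrt((-1)**2 + 7**2)))*(-9) = (18*(9 + 3*sqrt(1 + 49)))*(-9) = (18*(9 + 3*sqrt(50)))*(-9) = (18*(9 + 3*(5*sqrt(2))))*(-9) = (18*(9 + 15*sqrt(2)))*(-9) = (162 + 270*sqrt(2))*(-9) = -1458 - 2430*sqrt(2)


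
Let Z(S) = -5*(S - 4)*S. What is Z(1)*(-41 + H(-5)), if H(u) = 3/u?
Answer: -624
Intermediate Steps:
Z(S) = -5*S*(-4 + S) (Z(S) = -5*(-4 + S)*S = -5*S*(-4 + S))
Z(1)*(-41 + H(-5)) = (5*1*(4 - 1*1))*(-41 + 3/(-5)) = (5*1*(4 - 1))*(-41 + 3*(-⅕)) = (5*1*3)*(-41 - ⅗) = 15*(-208/5) = -624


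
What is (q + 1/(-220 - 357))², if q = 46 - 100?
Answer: 970883281/332929 ≈ 2916.2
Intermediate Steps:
q = -54
(q + 1/(-220 - 357))² = (-54 + 1/(-220 - 357))² = (-54 + 1/(-577))² = (-54 - 1/577)² = (-31159/577)² = 970883281/332929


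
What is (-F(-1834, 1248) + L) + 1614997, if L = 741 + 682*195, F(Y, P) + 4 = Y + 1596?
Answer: 1748970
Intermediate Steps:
F(Y, P) = 1592 + Y (F(Y, P) = -4 + (Y + 1596) = -4 + (1596 + Y) = 1592 + Y)
L = 133731 (L = 741 + 132990 = 133731)
(-F(-1834, 1248) + L) + 1614997 = (-(1592 - 1834) + 133731) + 1614997 = (-1*(-242) + 133731) + 1614997 = (242 + 133731) + 1614997 = 133973 + 1614997 = 1748970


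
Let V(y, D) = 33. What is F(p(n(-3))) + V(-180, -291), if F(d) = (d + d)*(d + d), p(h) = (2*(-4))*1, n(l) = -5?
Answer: 289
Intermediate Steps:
p(h) = -8 (p(h) = -8*1 = -8)
F(d) = 4*d² (F(d) = (2*d)*(2*d) = 4*d²)
F(p(n(-3))) + V(-180, -291) = 4*(-8)² + 33 = 4*64 + 33 = 256 + 33 = 289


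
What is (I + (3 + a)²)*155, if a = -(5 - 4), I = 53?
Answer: 8835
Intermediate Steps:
a = -1 (a = -1*1 = -1)
(I + (3 + a)²)*155 = (53 + (3 - 1)²)*155 = (53 + 2²)*155 = (53 + 4)*155 = 57*155 = 8835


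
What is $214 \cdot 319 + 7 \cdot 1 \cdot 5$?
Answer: $68301$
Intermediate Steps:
$214 \cdot 319 + 7 \cdot 1 \cdot 5 = 68266 + 7 \cdot 5 = 68266 + 35 = 68301$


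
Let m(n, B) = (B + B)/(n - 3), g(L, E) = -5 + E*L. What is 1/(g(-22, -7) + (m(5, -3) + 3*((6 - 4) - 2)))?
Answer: 1/146 ≈ 0.0068493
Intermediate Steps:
m(n, B) = 2*B/(-3 + n) (m(n, B) = (2*B)/(-3 + n) = 2*B/(-3 + n))
1/(g(-22, -7) + (m(5, -3) + 3*((6 - 4) - 2))) = 1/((-5 - 7*(-22)) + (2*(-3)/(-3 + 5) + 3*((6 - 4) - 2))) = 1/((-5 + 154) + (2*(-3)/2 + 3*(2 - 2))) = 1/(149 + (2*(-3)*(½) + 3*0)) = 1/(149 + (-3 + 0)) = 1/(149 - 3) = 1/146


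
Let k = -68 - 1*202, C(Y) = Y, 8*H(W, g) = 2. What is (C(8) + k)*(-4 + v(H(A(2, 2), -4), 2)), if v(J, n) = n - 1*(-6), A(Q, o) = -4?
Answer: -1048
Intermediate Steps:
H(W, g) = ¼ (H(W, g) = (⅛)*2 = ¼)
v(J, n) = 6 + n (v(J, n) = n + 6 = 6 + n)
k = -270 (k = -68 - 202 = -270)
(C(8) + k)*(-4 + v(H(A(2, 2), -4), 2)) = (8 - 270)*(-4 + (6 + 2)) = -262*(-4 + 8) = -262*4 = -1048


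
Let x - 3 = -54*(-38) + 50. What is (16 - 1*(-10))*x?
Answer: 54730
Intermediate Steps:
x = 2105 (x = 3 + (-54*(-38) + 50) = 3 + (2052 + 50) = 3 + 2102 = 2105)
(16 - 1*(-10))*x = (16 - 1*(-10))*2105 = (16 + 10)*2105 = 26*2105 = 54730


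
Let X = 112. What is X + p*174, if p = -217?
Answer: -37646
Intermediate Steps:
X + p*174 = 112 - 217*174 = 112 - 37758 = -37646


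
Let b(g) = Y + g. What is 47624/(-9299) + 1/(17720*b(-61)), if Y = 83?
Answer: -18565730861/3625122160 ≈ -5.1214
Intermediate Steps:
b(g) = 83 + g
47624/(-9299) + 1/(17720*b(-61)) = 47624/(-9299) + 1/(17720*(83 - 61)) = 47624*(-1/9299) + (1/17720)/22 = -47624/9299 + (1/17720)*(1/22) = -47624/9299 + 1/389840 = -18565730861/3625122160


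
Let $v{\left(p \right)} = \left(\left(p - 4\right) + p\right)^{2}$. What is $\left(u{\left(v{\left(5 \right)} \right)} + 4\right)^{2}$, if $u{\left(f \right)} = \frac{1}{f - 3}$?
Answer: $\frac{17689}{1089} \approx 16.243$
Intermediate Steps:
$v{\left(p \right)} = \left(-4 + 2 p\right)^{2}$ ($v{\left(p \right)} = \left(\left(-4 + p\right) + p\right)^{2} = \left(-4 + 2 p\right)^{2}$)
$u{\left(f \right)} = \frac{1}{-3 + f}$
$\left(u{\left(v{\left(5 \right)} \right)} + 4\right)^{2} = \left(\frac{1}{-3 + 4 \left(-2 + 5\right)^{2}} + 4\right)^{2} = \left(\frac{1}{-3 + 4 \cdot 3^{2}} + 4\right)^{2} = \left(\frac{1}{-3 + 4 \cdot 9} + 4\right)^{2} = \left(\frac{1}{-3 + 36} + 4\right)^{2} = \left(\frac{1}{33} + 4\right)^{2} = \left(\frac{133}{33}\right)^{2} = \frac{17689}{1089}$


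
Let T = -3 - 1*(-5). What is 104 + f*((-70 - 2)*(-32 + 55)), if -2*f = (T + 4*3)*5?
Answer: 58064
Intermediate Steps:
T = 2 (T = -3 + 5 = 2)
f = -35 (f = -(2 + 4*3)*5/2 = -(2 + 12)*5/2 = -7*5 = -1/2*70 = -35)
104 + f*((-70 - 2)*(-32 + 55)) = 104 - 35*(-70 - 2)*(-32 + 55) = 104 - (-2520)*23 = 104 - 35*(-1656) = 104 + 57960 = 58064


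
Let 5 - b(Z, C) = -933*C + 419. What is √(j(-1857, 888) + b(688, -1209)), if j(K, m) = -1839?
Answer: 5*I*√45210 ≈ 1063.1*I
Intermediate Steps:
b(Z, C) = -414 + 933*C (b(Z, C) = 5 - (-933*C + 419) = 5 - (419 - 933*C) = 5 + (-419 + 933*C) = -414 + 933*C)
√(j(-1857, 888) + b(688, -1209)) = √(-1839 + (-414 + 933*(-1209))) = √(-1839 + (-414 - 1127997)) = √(-1839 - 1128411) = √(-1130250) = 5*I*√45210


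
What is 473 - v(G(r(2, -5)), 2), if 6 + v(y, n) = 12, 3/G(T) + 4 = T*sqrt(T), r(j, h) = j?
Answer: 467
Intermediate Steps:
G(T) = 3/(-4 + T**(3/2)) (G(T) = 3/(-4 + T*sqrt(T)) = 3/(-4 + T**(3/2)))
v(y, n) = 6 (v(y, n) = -6 + 12 = 6)
473 - v(G(r(2, -5)), 2) = 473 - 1*6 = 473 - 6 = 467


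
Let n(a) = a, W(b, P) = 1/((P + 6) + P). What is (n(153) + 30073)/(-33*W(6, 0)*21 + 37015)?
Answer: 60452/73799 ≈ 0.81914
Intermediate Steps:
W(b, P) = 1/(6 + 2*P) (W(b, P) = 1/((6 + P) + P) = 1/(6 + 2*P))
(n(153) + 30073)/(-33*W(6, 0)*21 + 37015) = (153 + 30073)/(-33/(2*(3 + 0))*21 + 37015) = 30226/(-33/(2*3)*21 + 37015) = 30226/(-33*1/6*21 + 37015) = 30226/(-11/2*21 + 37015) = 30226/(-231/2 + 37015) = 30226/(73799/2) = 30226*(2/73799) = 60452/73799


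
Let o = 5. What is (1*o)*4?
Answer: 20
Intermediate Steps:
(1*o)*4 = (1*5)*4 = 5*4 = 20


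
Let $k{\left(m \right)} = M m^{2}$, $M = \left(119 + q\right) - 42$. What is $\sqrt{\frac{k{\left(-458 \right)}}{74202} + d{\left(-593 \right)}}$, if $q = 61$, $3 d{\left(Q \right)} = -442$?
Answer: $\frac{\sqrt{334187331702}}{37101} \approx 15.581$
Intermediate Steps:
$d{\left(Q \right)} = - \frac{442}{3}$ ($d{\left(Q \right)} = \frac{1}{3} \left(-442\right) = - \frac{442}{3}$)
$M = 138$ ($M = \left(119 + 61\right) - 42 = 180 - 42 = 138$)
$k{\left(m \right)} = 138 m^{2}$
$\sqrt{\frac{k{\left(-458 \right)}}{74202} + d{\left(-593 \right)}} = \sqrt{\frac{138 \left(-458\right)^{2}}{74202} - \frac{442}{3}} = \sqrt{138 \cdot 209764 \cdot \frac{1}{74202} - \frac{442}{3}} = \sqrt{28947432 \cdot \frac{1}{74202} - \frac{442}{3}} = \sqrt{\frac{4824572}{12367} - \frac{442}{3}} = \sqrt{\frac{9007502}{37101}} = \frac{\sqrt{334187331702}}{37101}$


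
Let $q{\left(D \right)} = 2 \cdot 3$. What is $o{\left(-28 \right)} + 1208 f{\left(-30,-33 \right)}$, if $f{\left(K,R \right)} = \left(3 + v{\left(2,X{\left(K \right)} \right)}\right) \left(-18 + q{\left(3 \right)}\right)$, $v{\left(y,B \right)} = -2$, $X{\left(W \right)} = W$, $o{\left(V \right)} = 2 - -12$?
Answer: $-14482$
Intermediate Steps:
$o{\left(V \right)} = 14$ ($o{\left(V \right)} = 2 + 12 = 14$)
$q{\left(D \right)} = 6$
$f{\left(K,R \right)} = -12$ ($f{\left(K,R \right)} = \left(3 - 2\right) \left(-18 + 6\right) = 1 \left(-12\right) = -12$)
$o{\left(-28 \right)} + 1208 f{\left(-30,-33 \right)} = 14 + 1208 \left(-12\right) = 14 - 14496 = -14482$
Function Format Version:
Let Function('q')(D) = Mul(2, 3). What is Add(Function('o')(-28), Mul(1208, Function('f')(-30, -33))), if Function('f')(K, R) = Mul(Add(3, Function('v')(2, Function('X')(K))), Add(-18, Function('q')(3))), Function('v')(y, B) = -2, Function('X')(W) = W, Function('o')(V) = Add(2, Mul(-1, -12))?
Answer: -14482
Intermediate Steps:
Function('o')(V) = 14 (Function('o')(V) = Add(2, 12) = 14)
Function('q')(D) = 6
Function('f')(K, R) = -12 (Function('f')(K, R) = Mul(Add(3, -2), Add(-18, 6)) = Mul(1, -12) = -12)
Add(Function('o')(-28), Mul(1208, Function('f')(-30, -33))) = Add(14, Mul(1208, -12)) = Add(14, -14496) = -14482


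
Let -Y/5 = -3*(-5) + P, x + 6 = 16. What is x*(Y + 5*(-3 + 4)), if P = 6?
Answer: -1000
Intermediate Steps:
x = 10 (x = -6 + 16 = 10)
Y = -105 (Y = -5*(-3*(-5) + 6) = -5*(15 + 6) = -5*21 = -105)
x*(Y + 5*(-3 + 4)) = 10*(-105 + 5*(-3 + 4)) = 10*(-105 + 5*1) = 10*(-105 + 5) = 10*(-100) = -1000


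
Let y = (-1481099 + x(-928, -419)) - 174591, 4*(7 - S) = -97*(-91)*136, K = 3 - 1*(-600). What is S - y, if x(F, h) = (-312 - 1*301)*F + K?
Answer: 786112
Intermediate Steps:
K = 603 (K = 3 + 600 = 603)
S = -300111 (S = 7 - (-97*(-91))*136/4 = 7 - 8827*136/4 = 7 - ¼*1200472 = 7 - 300118 = -300111)
x(F, h) = 603 - 613*F (x(F, h) = (-312 - 1*301)*F + 603 = (-312 - 301)*F + 603 = -613*F + 603 = 603 - 613*F)
y = -1086223 (y = (-1481099 + (603 - 613*(-928))) - 174591 = (-1481099 + (603 + 568864)) - 174591 = (-1481099 + 569467) - 174591 = -911632 - 174591 = -1086223)
S - y = -300111 - 1*(-1086223) = -300111 + 1086223 = 786112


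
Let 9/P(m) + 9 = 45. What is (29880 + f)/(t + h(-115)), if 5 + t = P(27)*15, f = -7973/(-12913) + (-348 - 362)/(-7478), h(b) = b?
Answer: -1923589067096/7483664585 ≈ -257.04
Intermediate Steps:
P(m) = 1/4 (P(m) = 9/(-9 + 45) = 9/36 = 9*(1/36) = 1/4)
f = 34395162/48281707 (f = -7973*(-1/12913) - 710*(-1/7478) = 7973/12913 + 355/3739 = 34395162/48281707 ≈ 0.71239)
t = -5/4 (t = -5 + (1/4)*15 = -5 + 15/4 = -5/4 ≈ -1.2500)
(29880 + f)/(t + h(-115)) = (29880 + 34395162/48281707)/(-5/4 - 115) = 1442691800322/(48281707*(-465/4)) = (1442691800322/48281707)*(-4/465) = -1923589067096/7483664585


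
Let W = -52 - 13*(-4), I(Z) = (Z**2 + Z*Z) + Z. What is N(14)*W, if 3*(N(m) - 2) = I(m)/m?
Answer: 0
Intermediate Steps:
I(Z) = Z + 2*Z**2 (I(Z) = (Z**2 + Z**2) + Z = 2*Z**2 + Z = Z + 2*Z**2)
N(m) = 7/3 + 2*m/3 (N(m) = 2 + ((m*(1 + 2*m))/m)/3 = 2 + (1 + 2*m)/3 = 2 + (1/3 + 2*m/3) = 7/3 + 2*m/3)
W = 0 (W = -52 + 52 = 0)
N(14)*W = (7/3 + (2/3)*14)*0 = (7/3 + 28/3)*0 = (35/3)*0 = 0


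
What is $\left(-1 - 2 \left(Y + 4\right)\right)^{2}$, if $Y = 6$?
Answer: $441$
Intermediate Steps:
$\left(-1 - 2 \left(Y + 4\right)\right)^{2} = \left(-1 - 2 \left(6 + 4\right)\right)^{2} = \left(-1 - 20\right)^{2} = \left(-21\right)^{2} = 441$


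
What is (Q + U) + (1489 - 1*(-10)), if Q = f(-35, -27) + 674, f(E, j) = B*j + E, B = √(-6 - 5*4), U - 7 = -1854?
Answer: 291 - 27*I*√26 ≈ 291.0 - 137.67*I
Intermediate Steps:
U = -1847 (U = 7 - 1854 = -1847)
B = I*√26 (B = √(-6 - 20) = √(-26) = I*√26 ≈ 5.099*I)
f(E, j) = E + I*j*√26 (f(E, j) = (I*√26)*j + E = I*j*√26 + E = E + I*j*√26)
Q = 639 - 27*I*√26 (Q = (-35 + I*(-27)*√26) + 674 = (-35 - 27*I*√26) + 674 = 639 - 27*I*√26 ≈ 639.0 - 137.67*I)
(Q + U) + (1489 - 1*(-10)) = ((639 - 27*I*√26) - 1847) + (1489 - 1*(-10)) = (-1208 - 27*I*√26) + (1489 + 10) = (-1208 - 27*I*√26) + 1499 = 291 - 27*I*√26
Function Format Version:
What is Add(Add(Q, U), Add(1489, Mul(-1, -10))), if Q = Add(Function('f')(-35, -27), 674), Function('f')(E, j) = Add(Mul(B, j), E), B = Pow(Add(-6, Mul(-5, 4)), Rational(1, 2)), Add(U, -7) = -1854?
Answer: Add(291, Mul(-27, I, Pow(26, Rational(1, 2)))) ≈ Add(291.00, Mul(-137.67, I))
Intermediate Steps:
U = -1847 (U = Add(7, -1854) = -1847)
B = Mul(I, Pow(26, Rational(1, 2))) (B = Pow(Add(-6, -20), Rational(1, 2)) = Pow(-26, Rational(1, 2)) = Mul(I, Pow(26, Rational(1, 2))) ≈ Mul(5.0990, I))
Function('f')(E, j) = Add(E, Mul(I, j, Pow(26, Rational(1, 2)))) (Function('f')(E, j) = Add(Mul(Mul(I, Pow(26, Rational(1, 2))), j), E) = Add(Mul(I, j, Pow(26, Rational(1, 2))), E) = Add(E, Mul(I, j, Pow(26, Rational(1, 2)))))
Q = Add(639, Mul(-27, I, Pow(26, Rational(1, 2)))) (Q = Add(Add(-35, Mul(I, -27, Pow(26, Rational(1, 2)))), 674) = Add(Add(-35, Mul(-27, I, Pow(26, Rational(1, 2)))), 674) = Add(639, Mul(-27, I, Pow(26, Rational(1, 2)))) ≈ Add(639.00, Mul(-137.67, I)))
Add(Add(Q, U), Add(1489, Mul(-1, -10))) = Add(Add(Add(639, Mul(-27, I, Pow(26, Rational(1, 2)))), -1847), Add(1489, Mul(-1, -10))) = Add(Add(-1208, Mul(-27, I, Pow(26, Rational(1, 2)))), Add(1489, 10)) = Add(Add(-1208, Mul(-27, I, Pow(26, Rational(1, 2)))), 1499) = Add(291, Mul(-27, I, Pow(26, Rational(1, 2))))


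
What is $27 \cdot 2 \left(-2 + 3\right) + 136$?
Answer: $190$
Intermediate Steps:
$27 \cdot 2 \left(-2 + 3\right) + 136 = 27 \cdot 2 \cdot 1 + 136 = 27 \cdot 2 + 136 = 54 + 136 = 190$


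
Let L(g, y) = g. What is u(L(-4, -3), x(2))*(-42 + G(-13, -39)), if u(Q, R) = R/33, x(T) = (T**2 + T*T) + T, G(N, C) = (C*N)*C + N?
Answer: -198280/33 ≈ -6008.5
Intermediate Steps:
G(N, C) = N + N*C**2 (G(N, C) = N*C**2 + N = N + N*C**2)
x(T) = T + 2*T**2 (x(T) = (T**2 + T**2) + T = 2*T**2 + T = T + 2*T**2)
u(Q, R) = R/33 (u(Q, R) = R*(1/33) = R/33)
u(L(-4, -3), x(2))*(-42 + G(-13, -39)) = ((2*(1 + 2*2))/33)*(-42 - 13*(1 + (-39)**2)) = ((2*(1 + 4))/33)*(-42 - 13*(1 + 1521)) = ((2*5)/33)*(-42 - 13*1522) = ((1/33)*10)*(-42 - 19786) = (10/33)*(-19828) = -198280/33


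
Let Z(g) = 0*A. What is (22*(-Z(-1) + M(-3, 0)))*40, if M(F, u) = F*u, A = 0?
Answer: 0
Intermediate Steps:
Z(g) = 0 (Z(g) = 0*0 = 0)
(22*(-Z(-1) + M(-3, 0)))*40 = (22*(-1*0 - 3*0))*40 = (22*(0 + 0))*40 = (22*0)*40 = 0*40 = 0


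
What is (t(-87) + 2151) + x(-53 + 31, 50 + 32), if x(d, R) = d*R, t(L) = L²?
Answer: 7916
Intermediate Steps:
x(d, R) = R*d
(t(-87) + 2151) + x(-53 + 31, 50 + 32) = ((-87)² + 2151) + (50 + 32)*(-53 + 31) = (7569 + 2151) + 82*(-22) = 9720 - 1804 = 7916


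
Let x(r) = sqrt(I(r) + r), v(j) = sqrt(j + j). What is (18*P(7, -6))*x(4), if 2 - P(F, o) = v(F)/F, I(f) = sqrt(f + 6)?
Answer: 18*sqrt(4 + sqrt(10))*(14 - sqrt(14))/7 ≈ 70.596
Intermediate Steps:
v(j) = sqrt(2)*sqrt(j) (v(j) = sqrt(2*j) = sqrt(2)*sqrt(j))
I(f) = sqrt(6 + f)
x(r) = sqrt(r + sqrt(6 + r)) (x(r) = sqrt(sqrt(6 + r) + r) = sqrt(r + sqrt(6 + r)))
P(F, o) = 2 - sqrt(2)/sqrt(F) (P(F, o) = 2 - sqrt(2)*sqrt(F)/F = 2 - sqrt(2)/sqrt(F))
(18*P(7, -6))*x(4) = (18*(2 - sqrt(2)/sqrt(7)))*sqrt(4 + sqrt(6 + 4)) = (18*(2 - sqrt(2)*sqrt(7)/7))*sqrt(4 + sqrt(10)) = (18*(2 - sqrt(14)/7))*sqrt(4 + sqrt(10)) = (36 - 18*sqrt(14)/7)*sqrt(4 + sqrt(10)) = sqrt(4 + sqrt(10))*(36 - 18*sqrt(14)/7)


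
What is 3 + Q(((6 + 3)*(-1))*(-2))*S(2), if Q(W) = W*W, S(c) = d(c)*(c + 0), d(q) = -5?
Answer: -3237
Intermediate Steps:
S(c) = -5*c (S(c) = -5*(c + 0) = -5*c)
Q(W) = W²
3 + Q(((6 + 3)*(-1))*(-2))*S(2) = 3 + (((6 + 3)*(-1))*(-2))²*(-5*2) = 3 + ((9*(-1))*(-2))²*(-10) = 3 + (-9*(-2))²*(-10) = 3 + 18²*(-10) = 3 + 324*(-10) = 3 - 3240 = -3237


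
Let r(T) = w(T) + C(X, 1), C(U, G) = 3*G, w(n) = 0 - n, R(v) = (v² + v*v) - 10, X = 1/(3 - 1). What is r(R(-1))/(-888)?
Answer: -11/888 ≈ -0.012387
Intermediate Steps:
X = ½ (X = 1/2 = ½ ≈ 0.50000)
R(v) = -10 + 2*v² (R(v) = (v² + v²) - 10 = 2*v² - 10 = -10 + 2*v²)
w(n) = -n
r(T) = 3 - T (r(T) = -T + 3*1 = -T + 3 = 3 - T)
r(R(-1))/(-888) = (3 - (-10 + 2*(-1)²))/(-888) = (3 - (-10 + 2*1))*(-1/888) = (3 - (-10 + 2))*(-1/888) = (3 - 1*(-8))*(-1/888) = (3 + 8)*(-1/888) = 11*(-1/888) = -11/888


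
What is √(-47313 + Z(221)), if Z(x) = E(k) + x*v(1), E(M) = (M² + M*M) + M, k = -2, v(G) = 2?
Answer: I*√46865 ≈ 216.48*I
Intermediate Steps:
E(M) = M + 2*M² (E(M) = (M² + M²) + M = 2*M² + M = M + 2*M²)
Z(x) = 6 + 2*x (Z(x) = -2*(1 + 2*(-2)) + x*2 = -2*(1 - 4) + 2*x = -2*(-3) + 2*x = 6 + 2*x)
√(-47313 + Z(221)) = √(-47313 + (6 + 2*221)) = √(-47313 + (6 + 442)) = √(-47313 + 448) = √(-46865) = I*√46865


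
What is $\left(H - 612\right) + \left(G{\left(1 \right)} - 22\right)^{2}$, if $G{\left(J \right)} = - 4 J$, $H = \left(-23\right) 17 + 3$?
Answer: $-324$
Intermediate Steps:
$H = -388$ ($H = -391 + 3 = -388$)
$\left(H - 612\right) + \left(G{\left(1 \right)} - 22\right)^{2} = \left(-388 - 612\right) + \left(\left(-4\right) 1 - 22\right)^{2} = -1000 + \left(-4 - 22\right)^{2} = -1000 + \left(-26\right)^{2} = -1000 + 676 = -324$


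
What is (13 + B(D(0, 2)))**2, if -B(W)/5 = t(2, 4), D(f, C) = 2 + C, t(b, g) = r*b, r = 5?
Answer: 1369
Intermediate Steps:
t(b, g) = 5*b
B(W) = -50 (B(W) = -25*2 = -5*10 = -50)
(13 + B(D(0, 2)))**2 = (13 - 50)**2 = (-37)**2 = 1369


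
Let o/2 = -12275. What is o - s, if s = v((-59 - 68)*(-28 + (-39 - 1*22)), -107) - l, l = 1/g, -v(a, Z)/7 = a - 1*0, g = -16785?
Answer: 915974234/16785 ≈ 54571.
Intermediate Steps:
o = -24550 (o = 2*(-12275) = -24550)
v(a, Z) = -7*a (v(a, Z) = -7*(a - 1*0) = -7*(a + 0) = -7*a)
l = -1/16785 (l = 1/(-16785) = -1/16785 ≈ -5.9577e-5)
s = -1328045984/16785 (s = -7*(-59 - 68)*(-28 + (-39 - 1*22)) - 1*(-1/16785) = -(-889)*(-28 + (-39 - 22)) + 1/16785 = -(-889)*(-28 - 61) + 1/16785 = -(-889)*(-89) + 1/16785 = -7*11303 + 1/16785 = -79121 + 1/16785 = -1328045984/16785 ≈ -79121.)
o - s = -24550 - 1*(-1328045984/16785) = -24550 + 1328045984/16785 = 915974234/16785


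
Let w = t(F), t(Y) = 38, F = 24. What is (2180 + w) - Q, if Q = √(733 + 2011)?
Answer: 2218 - 14*√14 ≈ 2165.6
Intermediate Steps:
w = 38
Q = 14*√14 (Q = √2744 = 14*√14 ≈ 52.383)
(2180 + w) - Q = (2180 + 38) - 14*√14 = 2218 - 14*√14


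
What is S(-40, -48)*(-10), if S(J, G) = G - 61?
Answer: 1090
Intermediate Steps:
S(J, G) = -61 + G
S(-40, -48)*(-10) = (-61 - 48)*(-10) = -109*(-10) = 1090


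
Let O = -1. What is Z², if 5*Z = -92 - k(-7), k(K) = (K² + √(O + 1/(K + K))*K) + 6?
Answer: (294 - I*√210)²/100 ≈ 862.26 - 85.209*I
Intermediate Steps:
k(K) = 6 + K² + K*√(-1 + 1/(2*K)) (k(K) = (K² + √(-1 + 1/(K + K))*K) + 6 = (K² + √(-1 + 1/(2*K))*K) + 6 = (K² + K*√(-1 + 1/(2*K))) + 6 = 6 + K² + K*√(-1 + 1/(2*K)))
Z = -147/5 + I*√210/10 (Z = (-92 - (6 + (-7)² + (½)*(-7)*√(-4 + 2/(-7))))/5 = (-92 - (6 + 49 + (½)*(-7)*√(-4 + 2*(-⅐))))/5 = (-92 - (6 + 49 + (½)*(-7)*√(-4 - 2/7)))/5 = (-92 - (6 + 49 + (½)*(-7)*√(-30/7)))/5 = (-92 - (6 + 49 + (½)*(-7)*(I*√210/7)))/5 = (-92 - (6 + 49 - I*√210/2))/5 = (-92 - (55 - I*√210/2))/5 = (-92 + (-55 + I*√210/2))/5 = (-147 + I*√210/2)/5 = -147/5 + I*√210/10 ≈ -29.4 + 1.4491*I)
Z² = (-147/5 + I*√210/10)²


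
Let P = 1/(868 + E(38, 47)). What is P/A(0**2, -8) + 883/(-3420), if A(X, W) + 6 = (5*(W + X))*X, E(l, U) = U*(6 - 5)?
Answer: -5989/23180 ≈ -0.25837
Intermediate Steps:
E(l, U) = U (E(l, U) = U*1 = U)
A(X, W) = -6 + X*(5*W + 5*X) (A(X, W) = -6 + (5*(W + X))*X = -6 + (5*W + 5*X)*X = -6 + X*(5*W + 5*X))
P = 1/915 (P = 1/(868 + 47) = 1/915 ≈ 0.0010929)
P/A(0**2, -8) + 883/(-3420) = 1/(915*(-6 + 5*(0**2)**2 + 5*(-8)*0**2)) + 883/(-3420) = 1/(915*(-6 + 5*0**2 + 5*(-8)*0)) + 883*(-1/3420) = 1/(915*(-6 + 5*0 + 0)) - 883/3420 = 1/(915*(-6 + 0 + 0)) - 883/3420 = (1/915)/(-6) - 883/3420 = (1/915)*(-1/6) - 883/3420 = -1/5490 - 883/3420 = -5989/23180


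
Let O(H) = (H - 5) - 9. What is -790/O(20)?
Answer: -395/3 ≈ -131.67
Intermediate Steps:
O(H) = -14 + H (O(H) = (-5 + H) - 9 = -14 + H)
-790/O(20) = -790/(-14 + 20) = -790/6 = -790*⅙ = -395/3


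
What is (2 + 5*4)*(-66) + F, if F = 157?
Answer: -1295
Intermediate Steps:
(2 + 5*4)*(-66) + F = (2 + 5*4)*(-66) + 157 = (2 + 20)*(-66) + 157 = 22*(-66) + 157 = -1452 + 157 = -1295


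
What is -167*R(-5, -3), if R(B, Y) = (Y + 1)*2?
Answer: 668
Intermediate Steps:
R(B, Y) = 2 + 2*Y (R(B, Y) = (1 + Y)*2 = 2 + 2*Y)
-167*R(-5, -3) = -167*(2 + 2*(-3)) = -167*(2 - 6) = -167*(-4) = 668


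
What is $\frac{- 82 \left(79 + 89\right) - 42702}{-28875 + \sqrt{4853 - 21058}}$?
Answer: $\frac{23297175}{11911169} + \frac{28239 i \sqrt{16205}}{416890915} \approx 1.9559 + 0.0086229 i$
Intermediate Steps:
$\frac{- 82 \left(79 + 89\right) - 42702}{-28875 + \sqrt{4853 - 21058}} = \frac{\left(-82\right) 168 - 42702}{-28875 + \sqrt{-16205}} = \frac{-13776 - 42702}{-28875 + i \sqrt{16205}} = - \frac{56478}{-28875 + i \sqrt{16205}}$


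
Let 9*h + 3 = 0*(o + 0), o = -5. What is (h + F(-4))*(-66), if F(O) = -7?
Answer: 484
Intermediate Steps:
h = -⅓ (h = -⅓ + (0*(-5 + 0))/9 = -⅓ + (0*(-5))/9 = -⅓ + (⅑)*0 = -⅓ + 0 = -⅓ ≈ -0.33333)
(h + F(-4))*(-66) = (-⅓ - 7)*(-66) = -22/3*(-66) = 484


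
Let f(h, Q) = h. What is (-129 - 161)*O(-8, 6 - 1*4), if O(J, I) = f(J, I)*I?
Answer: 4640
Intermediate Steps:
O(J, I) = I*J (O(J, I) = J*I = I*J)
(-129 - 161)*O(-8, 6 - 1*4) = (-129 - 161)*((6 - 1*4)*(-8)) = -290*(6 - 4)*(-8) = -580*(-8) = -290*(-16) = 4640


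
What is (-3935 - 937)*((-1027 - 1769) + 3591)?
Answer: -3873240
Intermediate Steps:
(-3935 - 937)*((-1027 - 1769) + 3591) = -4872*(-2796 + 3591) = -4872*795 = -3873240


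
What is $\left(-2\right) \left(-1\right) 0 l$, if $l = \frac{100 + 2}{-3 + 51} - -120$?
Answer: $0$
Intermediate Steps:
$l = \frac{977}{8}$ ($l = \frac{102}{48} + 120 = 102 \cdot \frac{1}{48} + 120 = \frac{17}{8} + 120 = \frac{977}{8} \approx 122.13$)
$\left(-2\right) \left(-1\right) 0 l = \left(-2\right) \left(-1\right) 0 \cdot \frac{977}{8} = 2 \cdot 0 \cdot \frac{977}{8} = 0 \cdot \frac{977}{8} = 0$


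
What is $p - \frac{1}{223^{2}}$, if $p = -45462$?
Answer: $- \frac{2260779799}{49729} \approx -45462.0$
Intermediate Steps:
$p - \frac{1}{223^{2}} = -45462 - \frac{1}{223^{2}} = -45462 - \frac{1}{49729} = - \frac{2260779799}{49729}$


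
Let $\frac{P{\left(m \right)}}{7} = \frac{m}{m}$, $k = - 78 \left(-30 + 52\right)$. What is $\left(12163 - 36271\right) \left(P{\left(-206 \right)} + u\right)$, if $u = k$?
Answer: $41200572$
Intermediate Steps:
$k = -1716$ ($k = \left(-78\right) 22 = -1716$)
$u = -1716$
$P{\left(m \right)} = 7$ ($P{\left(m \right)} = 7 \frac{m}{m} = 7 \cdot 1 = 7$)
$\left(12163 - 36271\right) \left(P{\left(-206 \right)} + u\right) = \left(12163 - 36271\right) \left(7 - 1716\right) = \left(-24108\right) \left(-1709\right) = 41200572$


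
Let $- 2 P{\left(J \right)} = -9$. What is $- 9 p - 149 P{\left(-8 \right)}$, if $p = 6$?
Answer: $- \frac{1449}{2} \approx -724.5$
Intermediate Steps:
$P{\left(J \right)} = \frac{9}{2}$ ($P{\left(J \right)} = \left(- \frac{1}{2}\right) \left(-9\right) = \frac{9}{2}$)
$- 9 p - 149 P{\left(-8 \right)} = \left(-9\right) 6 - \frac{1341}{2} = -54 - \frac{1341}{2} = - \frac{1449}{2}$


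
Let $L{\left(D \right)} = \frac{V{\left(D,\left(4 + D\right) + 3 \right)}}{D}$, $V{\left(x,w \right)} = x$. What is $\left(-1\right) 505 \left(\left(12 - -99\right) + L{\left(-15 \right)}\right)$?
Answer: $-56560$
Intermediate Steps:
$L{\left(D \right)} = 1$ ($L{\left(D \right)} = \frac{D}{D} = 1$)
$\left(-1\right) 505 \left(\left(12 - -99\right) + L{\left(-15 \right)}\right) = \left(-1\right) 505 \left(\left(12 - -99\right) + 1\right) = - 505 \left(\left(12 + 99\right) + 1\right) = - 505 \left(111 + 1\right) = \left(-505\right) 112 = -56560$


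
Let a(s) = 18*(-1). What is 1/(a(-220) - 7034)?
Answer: -1/7052 ≈ -0.00014180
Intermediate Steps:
a(s) = -18
1/(a(-220) - 7034) = 1/(-18 - 7034) = 1/(-7052) = -1/7052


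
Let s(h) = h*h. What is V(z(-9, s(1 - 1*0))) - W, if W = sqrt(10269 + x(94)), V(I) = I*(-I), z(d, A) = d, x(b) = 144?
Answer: -81 - 3*sqrt(1157) ≈ -183.04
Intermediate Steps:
s(h) = h**2
V(I) = -I**2
W = 3*sqrt(1157) (W = sqrt(10269 + 144) = sqrt(10413) = 3*sqrt(1157) ≈ 102.04)
V(z(-9, s(1 - 1*0))) - W = -1*(-9)**2 - 3*sqrt(1157) = -1*81 - 3*sqrt(1157) = -81 - 3*sqrt(1157)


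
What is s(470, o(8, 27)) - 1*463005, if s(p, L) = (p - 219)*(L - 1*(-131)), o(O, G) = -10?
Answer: -432634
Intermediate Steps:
s(p, L) = (-219 + p)*(131 + L) (s(p, L) = (-219 + p)*(L + 131) = (-219 + p)*(131 + L))
s(470, o(8, 27)) - 1*463005 = (-28689 - 219*(-10) + 131*470 - 10*470) - 1*463005 = (-28689 + 2190 + 61570 - 4700) - 463005 = 30371 - 463005 = -432634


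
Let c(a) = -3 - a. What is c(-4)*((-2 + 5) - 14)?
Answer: -11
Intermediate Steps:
c(-4)*((-2 + 5) - 14) = (-3 - 1*(-4))*((-2 + 5) - 14) = (-3 + 4)*(3 - 14) = 1*(-11) = -11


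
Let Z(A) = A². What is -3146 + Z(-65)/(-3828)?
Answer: -12047113/3828 ≈ -3147.1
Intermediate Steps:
-3146 + Z(-65)/(-3828) = -3146 + (-65)²/(-3828) = -3146 + 4225*(-1/3828) = -3146 - 4225/3828 = -12047113/3828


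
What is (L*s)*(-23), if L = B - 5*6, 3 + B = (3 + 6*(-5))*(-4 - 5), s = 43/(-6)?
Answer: 34615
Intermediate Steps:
s = -43/6 (s = 43*(-⅙) = -43/6 ≈ -7.1667)
B = 240 (B = -3 + (3 + 6*(-5))*(-4 - 5) = -3 + (3 - 30)*(-9) = -3 - 27*(-9) = -3 + 243 = 240)
L = 210 (L = 240 - 5*6 = 240 - 30 = 210)
(L*s)*(-23) = (210*(-43/6))*(-23) = -1505*(-23) = 34615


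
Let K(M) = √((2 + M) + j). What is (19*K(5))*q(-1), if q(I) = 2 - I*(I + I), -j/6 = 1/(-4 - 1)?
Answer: 0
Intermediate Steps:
j = 6/5 (j = -6/(-4 - 1) = -6/(-5) = -6*(-⅕) = 6/5 ≈ 1.2000)
q(I) = 2 - 2*I² (q(I) = 2 - I*2*I = 2 - 2*I²)
K(M) = √(16/5 + M) (K(M) = √((2 + M) + 6/5) = √(16/5 + M))
(19*K(5))*q(-1) = (19*(√(80 + 25*5)/5))*(2 - 2*(-1)²) = (19*(√(80 + 125)/5))*(2 - 2*1) = (19*(√205/5))*(2 - 2) = (19*√205/5)*0 = 0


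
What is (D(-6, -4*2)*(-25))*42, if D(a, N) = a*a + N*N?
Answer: -105000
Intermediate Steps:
D(a, N) = N² + a² (D(a, N) = a² + N² = N² + a²)
(D(-6, -4*2)*(-25))*42 = (((-4*2)² + (-6)²)*(-25))*42 = (((-8)² + 36)*(-25))*42 = ((64 + 36)*(-25))*42 = (100*(-25))*42 = -2500*42 = -105000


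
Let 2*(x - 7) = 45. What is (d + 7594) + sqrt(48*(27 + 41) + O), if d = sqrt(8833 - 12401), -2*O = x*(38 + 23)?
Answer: 7594 + 7*sqrt(193)/2 + 4*I*sqrt(223) ≈ 7642.6 + 59.733*I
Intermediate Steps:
x = 59/2 (x = 7 + (1/2)*45 = 7 + 45/2 = 59/2 ≈ 29.500)
O = -3599/4 (O = -59*(38 + 23)/4 = -59*61/4 = -1/2*3599/2 = -3599/4 ≈ -899.75)
d = 4*I*sqrt(223) (d = sqrt(-3568) = 4*I*sqrt(223) ≈ 59.733*I)
(d + 7594) + sqrt(48*(27 + 41) + O) = (4*I*sqrt(223) + 7594) + sqrt(48*(27 + 41) - 3599/4) = (7594 + 4*I*sqrt(223)) + sqrt(48*68 - 3599/4) = (7594 + 4*I*sqrt(223)) + sqrt(3264 - 3599/4) = (7594 + 4*I*sqrt(223)) + sqrt(9457/4) = (7594 + 4*I*sqrt(223)) + 7*sqrt(193)/2 = 7594 + 7*sqrt(193)/2 + 4*I*sqrt(223)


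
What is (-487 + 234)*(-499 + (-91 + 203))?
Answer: 97911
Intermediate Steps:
(-487 + 234)*(-499 + (-91 + 203)) = -253*(-499 + 112) = -253*(-387) = 97911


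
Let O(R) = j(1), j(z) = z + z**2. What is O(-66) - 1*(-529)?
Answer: 531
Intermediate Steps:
O(R) = 2 (O(R) = 1*(1 + 1) = 1*2 = 2)
O(-66) - 1*(-529) = 2 - 1*(-529) = 2 + 529 = 531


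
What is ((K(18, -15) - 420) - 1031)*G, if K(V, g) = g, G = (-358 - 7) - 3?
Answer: 539488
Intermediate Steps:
G = -368 (G = -365 - 3 = -368)
((K(18, -15) - 420) - 1031)*G = ((-15 - 420) - 1031)*(-368) = (-435 - 1031)*(-368) = -1466*(-368) = 539488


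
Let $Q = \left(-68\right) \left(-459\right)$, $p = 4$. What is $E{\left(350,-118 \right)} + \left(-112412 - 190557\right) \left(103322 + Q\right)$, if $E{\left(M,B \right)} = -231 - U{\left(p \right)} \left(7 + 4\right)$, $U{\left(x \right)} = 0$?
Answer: $-40759631677$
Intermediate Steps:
$Q = 31212$
$E{\left(M,B \right)} = -231$ ($E{\left(M,B \right)} = -231 - 0 \left(7 + 4\right) = -231 - 0 \cdot 11 = -231 - 0 = -231 + 0 = -231$)
$E{\left(350,-118 \right)} + \left(-112412 - 190557\right) \left(103322 + Q\right) = -231 + \left(-112412 - 190557\right) \left(103322 + 31212\right) = -231 - 40759631446 = -40759631677$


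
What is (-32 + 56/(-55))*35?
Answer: -12712/11 ≈ -1155.6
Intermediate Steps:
(-32 + 56/(-55))*35 = (-32 + 56*(-1/55))*35 = (-32 - 56/55)*35 = -1816/55*35 = -12712/11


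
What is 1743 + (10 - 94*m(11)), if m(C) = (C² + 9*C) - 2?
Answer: -18739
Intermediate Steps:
m(C) = -2 + C² + 9*C
1743 + (10 - 94*m(11)) = 1743 + (10 - 94*(-2 + 11² + 9*11)) = 1743 + (10 - 94*(-2 + 121 + 99)) = 1743 + (10 - 94*218) = 1743 + (10 - 20492) = 1743 - 20482 = -18739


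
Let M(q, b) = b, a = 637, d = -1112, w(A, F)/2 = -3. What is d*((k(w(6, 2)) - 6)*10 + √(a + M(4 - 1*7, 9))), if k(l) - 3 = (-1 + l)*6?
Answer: 500400 - 1112*√646 ≈ 4.7214e+5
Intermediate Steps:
w(A, F) = -6 (w(A, F) = 2*(-3) = -6)
k(l) = -3 + 6*l (k(l) = 3 + (-1 + l)*6 = 3 + (-6 + 6*l) = -3 + 6*l)
d*((k(w(6, 2)) - 6)*10 + √(a + M(4 - 1*7, 9))) = -1112*(((-3 + 6*(-6)) - 6)*10 + √(637 + 9)) = -1112*(((-3 - 36) - 6)*10 + √646) = -1112*((-39 - 6)*10 + √646) = -1112*(-45*10 + √646) = -1112*(-450 + √646) = 500400 - 1112*√646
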